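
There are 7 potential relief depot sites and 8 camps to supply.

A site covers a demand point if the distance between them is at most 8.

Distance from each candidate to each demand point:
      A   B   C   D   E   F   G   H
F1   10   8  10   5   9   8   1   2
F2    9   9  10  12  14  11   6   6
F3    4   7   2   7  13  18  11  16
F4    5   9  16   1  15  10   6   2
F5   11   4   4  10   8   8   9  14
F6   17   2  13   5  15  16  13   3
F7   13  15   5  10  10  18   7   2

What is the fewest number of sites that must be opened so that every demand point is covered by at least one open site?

2

Coverage sets (demand points within 8 of each site):
  F1: {B, D, F, G, H}
  F2: {G, H}
  F3: {A, B, C, D}
  F4: {A, D, G, H}
  F5: {B, C, E, F}
  F6: {B, D, H}
  F7: {C, G, H}
No single site covers all 8 demand points.
But {F4, F5} covers everything, so the minimum is 2.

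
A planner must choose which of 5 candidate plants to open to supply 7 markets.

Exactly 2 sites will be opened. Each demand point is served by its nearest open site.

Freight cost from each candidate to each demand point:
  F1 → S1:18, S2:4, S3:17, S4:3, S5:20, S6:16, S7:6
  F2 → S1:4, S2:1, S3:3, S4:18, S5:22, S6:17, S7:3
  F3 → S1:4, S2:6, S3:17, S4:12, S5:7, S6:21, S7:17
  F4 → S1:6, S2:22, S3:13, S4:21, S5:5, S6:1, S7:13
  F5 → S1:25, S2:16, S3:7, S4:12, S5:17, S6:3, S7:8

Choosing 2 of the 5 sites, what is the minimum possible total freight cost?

35

Open {F2, F4}.
  S1→F2 4, S2→F2 1, S3→F2 3, S4→F2 18, S5→F4 5, S6→F4 1, S7→F2 3  ⇒ total 35.
Compare {F1, F4}: total 38.
Compare {F2, F5}: total 43.
No size-2 selection does better; minimum is 35.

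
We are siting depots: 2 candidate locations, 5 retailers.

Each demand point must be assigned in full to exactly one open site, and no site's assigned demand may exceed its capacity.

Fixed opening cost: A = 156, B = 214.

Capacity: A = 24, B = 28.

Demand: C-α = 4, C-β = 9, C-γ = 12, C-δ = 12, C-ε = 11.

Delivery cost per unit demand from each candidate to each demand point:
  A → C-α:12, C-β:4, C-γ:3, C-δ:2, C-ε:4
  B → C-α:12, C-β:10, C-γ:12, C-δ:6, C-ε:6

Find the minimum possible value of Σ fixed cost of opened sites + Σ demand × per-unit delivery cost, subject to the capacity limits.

628

Open {A, B}; cheapest assignment that respects the capacities:
  A (cap 24, load 21): C-β, C-γ — cost 9×4 + 12×3 = 72
  B (cap 28, load 27): C-α, C-δ, C-ε — cost 4×12 + 12×6 + 11×6 = 186
  Shipping 258, fixed 370 → total 628.
  Any other capacity-feasible assignment to {A, B} ships for at least 258.
Total demand is 48 and no other set of sites has combined capacity ≥ 48, so {A, B} is the only feasible choice of open sites. Minimum: 628.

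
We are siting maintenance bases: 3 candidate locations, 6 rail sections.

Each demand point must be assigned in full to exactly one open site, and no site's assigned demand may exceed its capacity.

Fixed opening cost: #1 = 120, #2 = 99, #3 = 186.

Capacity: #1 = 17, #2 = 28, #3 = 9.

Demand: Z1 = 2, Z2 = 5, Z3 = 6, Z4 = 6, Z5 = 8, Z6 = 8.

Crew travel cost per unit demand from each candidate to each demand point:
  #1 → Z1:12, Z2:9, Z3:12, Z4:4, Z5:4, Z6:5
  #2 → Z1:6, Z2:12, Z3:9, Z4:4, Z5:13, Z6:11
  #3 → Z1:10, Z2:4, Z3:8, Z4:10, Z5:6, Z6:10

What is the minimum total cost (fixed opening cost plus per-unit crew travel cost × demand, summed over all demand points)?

441

Open {#1, #2}; cheapest assignment that respects the capacities:
  #1 (cap 17, load 16): Z5, Z6 — cost 8×4 + 8×5 = 72
  #2 (cap 28, load 19): Z1, Z2, Z3, Z4 — cost 2×6 + 5×12 + 6×9 + 6×4 = 150
  Shipping 222, fixed 219 → total 441.
  Any other capacity-feasible assignment to {#1, #2} ships for at least 222.
Compare {#2, #3}: its best feasible assignment gives total 571.
Compare {#1, #2, #3}: its best feasible assignment gives total 587.
Every other set of open sites that can feasibly serve all demand totals ≥ 571 even under its best assignment. Minimum: 441.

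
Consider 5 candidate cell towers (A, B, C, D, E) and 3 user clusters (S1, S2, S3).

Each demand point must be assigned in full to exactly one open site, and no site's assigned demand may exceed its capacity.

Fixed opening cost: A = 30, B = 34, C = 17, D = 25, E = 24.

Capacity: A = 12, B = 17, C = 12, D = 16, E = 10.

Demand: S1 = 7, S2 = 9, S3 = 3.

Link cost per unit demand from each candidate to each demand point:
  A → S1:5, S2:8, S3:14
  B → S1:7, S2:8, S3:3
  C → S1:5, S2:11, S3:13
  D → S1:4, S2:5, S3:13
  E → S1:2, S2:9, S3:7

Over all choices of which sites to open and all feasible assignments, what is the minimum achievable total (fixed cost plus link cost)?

Open {D, E}; cheapest assignment that respects the capacities:
  D (cap 16, load 9): S2 — cost 9×5 = 45
  E (cap 10, load 10): S1, S3 — cost 7×2 + 3×7 = 35
  Shipping 80, fixed 49 → total 129.
  Any other capacity-feasible assignment to {D, E} ships for at least 80.
Compare {B, D}: its best feasible assignment gives total 141.
Compare {C, D, E}: its best feasible assignment gives total 146.
Every other set of open sites that can feasibly serve all demand totals ≥ 141 even under its best assignment. Minimum: 129.

129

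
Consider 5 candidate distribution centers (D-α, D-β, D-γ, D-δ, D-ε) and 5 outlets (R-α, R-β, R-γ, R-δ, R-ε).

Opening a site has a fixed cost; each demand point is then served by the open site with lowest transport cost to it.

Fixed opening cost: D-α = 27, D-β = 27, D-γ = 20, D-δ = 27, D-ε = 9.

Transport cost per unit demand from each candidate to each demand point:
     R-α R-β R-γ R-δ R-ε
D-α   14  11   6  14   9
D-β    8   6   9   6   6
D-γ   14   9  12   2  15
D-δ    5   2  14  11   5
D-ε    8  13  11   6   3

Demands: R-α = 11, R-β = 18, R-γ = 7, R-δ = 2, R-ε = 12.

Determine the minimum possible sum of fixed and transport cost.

Open {D-α, D-δ, D-ε}: assign each demand point to its cheapest open site.
  R-α→D-δ 11×5=55, R-β→D-δ 18×2=36, R-γ→D-α 7×6=42, R-δ→D-ε 2×6=12, R-ε→D-ε 12×3=36
  transport cost 181, fixed 63 → total 244.
Compare {D-δ, D-ε}: transport cost 216 + fixed 36 = 252.
Compare {D-α, D-γ, D-δ, D-ε}: transport cost 173 + fixed 83 = 256.
Compare {D-γ, D-δ, D-ε}: transport cost 208 + fixed 56 = 264.
All other subsets cost ≥ 252. Minimum total cost: 244.

244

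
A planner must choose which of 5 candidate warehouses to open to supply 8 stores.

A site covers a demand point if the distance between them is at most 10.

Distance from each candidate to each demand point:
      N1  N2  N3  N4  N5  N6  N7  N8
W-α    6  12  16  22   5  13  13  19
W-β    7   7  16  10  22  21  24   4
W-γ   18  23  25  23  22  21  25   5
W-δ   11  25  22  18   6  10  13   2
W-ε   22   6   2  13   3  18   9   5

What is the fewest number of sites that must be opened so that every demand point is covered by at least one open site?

Coverage sets (demand points within 10 of each site):
  W-α: {N1, N5}
  W-β: {N1, N2, N4, N8}
  W-γ: {N8}
  W-δ: {N5, N6, N8}
  W-ε: {N2, N3, N5, N7, N8}
No 2 sites suffice: every size-2 union leaves at least one demand point uncovered.
But {W-β, W-δ, W-ε} covers everything, so the minimum is 3.

3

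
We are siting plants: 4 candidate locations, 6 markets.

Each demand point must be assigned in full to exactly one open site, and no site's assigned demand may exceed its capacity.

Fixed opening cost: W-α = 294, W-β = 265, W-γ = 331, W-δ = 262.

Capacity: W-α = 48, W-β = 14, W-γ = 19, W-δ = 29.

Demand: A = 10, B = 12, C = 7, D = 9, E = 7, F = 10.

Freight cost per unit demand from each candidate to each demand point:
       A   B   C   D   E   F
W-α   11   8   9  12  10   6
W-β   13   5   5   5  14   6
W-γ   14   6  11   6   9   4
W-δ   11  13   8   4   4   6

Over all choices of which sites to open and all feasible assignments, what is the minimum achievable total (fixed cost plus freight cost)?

Open {W-α, W-δ}; cheapest assignment that respects the capacities:
  W-α (cap 48, load 32): A, B, F — cost 10×11 + 12×8 + 10×6 = 266
  W-δ (cap 29, load 23): C, D, E — cost 7×8 + 9×4 + 7×4 = 120
  Shipping 386, fixed 556 → total 942.
  Any other capacity-feasible assignment to {W-α, W-δ} ships for at least 386.
Compare {W-α, W-β}: its best feasible assignment gives total 1003.
Compare {W-α, W-γ}: its best feasible assignment gives total 1058.
Every other set of open sites that can feasibly serve all demand totals ≥ 1003 even under its best assignment. Minimum: 942.

942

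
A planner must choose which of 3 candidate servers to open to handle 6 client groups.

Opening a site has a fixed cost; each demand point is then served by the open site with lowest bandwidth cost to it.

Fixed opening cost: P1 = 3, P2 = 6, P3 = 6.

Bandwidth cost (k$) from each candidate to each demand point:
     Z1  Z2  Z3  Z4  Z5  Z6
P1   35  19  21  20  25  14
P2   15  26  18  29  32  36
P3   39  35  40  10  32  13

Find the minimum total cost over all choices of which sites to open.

115

Open {P1, P2, P3}: assign each demand point to its cheapest open site.
  Z1→P2 15, Z2→P1 19, Z3→P2 18, Z4→P3 10, Z5→P1 25, Z6→P3 13
  bandwidth cost 100, fixed 15 → total 115.
Compare {P1, P2}: bandwidth cost 111 + fixed 9 = 120.
Compare {P2, P3}: bandwidth cost 114 + fixed 12 = 126.
Compare {P1, P3}: bandwidth cost 123 + fixed 9 = 132.
All other subsets cost ≥ 120. Minimum total cost: 115.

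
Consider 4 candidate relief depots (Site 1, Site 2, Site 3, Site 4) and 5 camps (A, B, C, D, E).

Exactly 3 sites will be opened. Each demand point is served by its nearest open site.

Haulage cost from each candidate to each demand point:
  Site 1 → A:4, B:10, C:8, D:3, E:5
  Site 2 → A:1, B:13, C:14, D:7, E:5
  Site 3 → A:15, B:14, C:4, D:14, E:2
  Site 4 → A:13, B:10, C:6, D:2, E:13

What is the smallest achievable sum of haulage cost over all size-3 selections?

Open {Site 2, Site 3, Site 4}.
  A→Site 2 1, B→Site 4 10, C→Site 3 4, D→Site 4 2, E→Site 3 2  ⇒ total 19.
Compare {Site 1, Site 2, Site 3}: total 20.
Compare {Site 1, Site 3, Site 4}: total 22.
No size-3 selection does better; minimum is 19.

19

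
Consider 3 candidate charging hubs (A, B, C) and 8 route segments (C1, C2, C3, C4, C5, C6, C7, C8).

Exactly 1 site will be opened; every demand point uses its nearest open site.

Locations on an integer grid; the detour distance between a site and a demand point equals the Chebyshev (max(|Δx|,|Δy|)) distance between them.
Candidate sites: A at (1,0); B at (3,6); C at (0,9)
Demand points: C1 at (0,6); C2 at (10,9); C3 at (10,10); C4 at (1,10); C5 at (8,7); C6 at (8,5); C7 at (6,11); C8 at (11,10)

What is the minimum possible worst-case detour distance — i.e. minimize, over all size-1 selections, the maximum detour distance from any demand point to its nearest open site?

Open {B}.
  Farthest demand point is C8 at detour distance 8 (to B); all others are ≤ 8.
With {A} the worst case is 11.
With {C} the worst case is 11.
No size-1 selection achieves below 8.

8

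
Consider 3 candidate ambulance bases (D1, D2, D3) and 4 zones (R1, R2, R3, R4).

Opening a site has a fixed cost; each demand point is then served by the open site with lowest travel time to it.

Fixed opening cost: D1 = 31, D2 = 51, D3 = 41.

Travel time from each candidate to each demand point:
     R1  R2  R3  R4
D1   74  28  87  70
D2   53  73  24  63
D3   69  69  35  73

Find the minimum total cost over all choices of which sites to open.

Open {D1, D2}: assign each demand point to its cheapest open site.
  R1→D2 53, R2→D1 28, R3→D2 24, R4→D2 63
  travel time 168, fixed 82 → total 250.
Compare {D2}: travel time 213 + fixed 51 = 264.
Compare {D1, D3}: travel time 202 + fixed 72 = 274.
Compare {D3}: travel time 246 + fixed 41 = 287.
All other subsets cost ≥ 264. Minimum total cost: 250.

250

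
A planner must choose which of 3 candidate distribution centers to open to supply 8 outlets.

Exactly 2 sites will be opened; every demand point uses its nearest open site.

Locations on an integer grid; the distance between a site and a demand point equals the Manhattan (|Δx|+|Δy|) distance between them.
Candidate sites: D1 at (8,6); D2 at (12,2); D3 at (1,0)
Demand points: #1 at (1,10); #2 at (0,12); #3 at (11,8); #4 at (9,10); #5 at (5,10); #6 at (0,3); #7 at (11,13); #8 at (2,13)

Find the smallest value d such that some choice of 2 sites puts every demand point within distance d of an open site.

13

Open {D1, D3}.
  Farthest demand point is #2 at distance 13 (to D3); all others are ≤ 13.
With {D1, D2} the worst case is 14.
With {D2, D3} the worst case is 14.
No size-2 selection achieves below 13.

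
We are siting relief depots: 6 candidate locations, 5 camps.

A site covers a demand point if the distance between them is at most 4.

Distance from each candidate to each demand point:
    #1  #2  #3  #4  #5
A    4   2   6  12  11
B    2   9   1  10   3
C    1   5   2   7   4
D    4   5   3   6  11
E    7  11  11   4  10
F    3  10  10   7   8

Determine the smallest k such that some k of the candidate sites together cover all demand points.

3

Coverage sets (demand points within 4 of each site):
  A: {#1, #2}
  B: {#1, #3, #5}
  C: {#1, #3, #5}
  D: {#1, #3}
  E: {#4}
  F: {#1}
No 2 sites suffice: every size-2 union leaves at least one demand point uncovered.
But {A, B, E} covers everything, so the minimum is 3.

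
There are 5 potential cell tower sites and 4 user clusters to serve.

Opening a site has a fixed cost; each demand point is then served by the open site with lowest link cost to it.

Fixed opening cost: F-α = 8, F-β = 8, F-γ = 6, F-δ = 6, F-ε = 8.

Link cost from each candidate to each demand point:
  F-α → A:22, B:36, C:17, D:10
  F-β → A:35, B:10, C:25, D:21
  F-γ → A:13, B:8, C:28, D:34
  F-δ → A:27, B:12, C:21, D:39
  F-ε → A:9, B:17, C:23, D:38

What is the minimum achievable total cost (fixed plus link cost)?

62

Open {F-α, F-γ}: assign each demand point to its cheapest open site.
  A→F-γ 13, B→F-γ 8, C→F-α 17, D→F-α 10
  link cost 48, fixed 14 → total 62.
Compare {F-α, F-γ, F-ε}: link cost 44 + fixed 22 = 66.
Compare {F-α, F-γ, F-δ}: link cost 48 + fixed 20 = 68.
Compare {F-α, F-ε}: link cost 53 + fixed 16 = 69.
All other subsets cost ≥ 66. Minimum total cost: 62.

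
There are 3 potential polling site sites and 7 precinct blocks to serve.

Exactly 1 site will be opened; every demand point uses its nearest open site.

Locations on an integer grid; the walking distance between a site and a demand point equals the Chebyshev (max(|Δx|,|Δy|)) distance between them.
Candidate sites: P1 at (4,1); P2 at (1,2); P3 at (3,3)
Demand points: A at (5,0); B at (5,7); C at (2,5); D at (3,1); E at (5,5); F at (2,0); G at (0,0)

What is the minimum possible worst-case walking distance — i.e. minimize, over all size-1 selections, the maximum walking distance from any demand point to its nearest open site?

Open {P3}.
  Farthest demand point is B at walking distance 4 (to P3); all others are ≤ 4.
With {P2} the worst case is 5.
With {P1} the worst case is 6.
No size-1 selection achieves below 4.

4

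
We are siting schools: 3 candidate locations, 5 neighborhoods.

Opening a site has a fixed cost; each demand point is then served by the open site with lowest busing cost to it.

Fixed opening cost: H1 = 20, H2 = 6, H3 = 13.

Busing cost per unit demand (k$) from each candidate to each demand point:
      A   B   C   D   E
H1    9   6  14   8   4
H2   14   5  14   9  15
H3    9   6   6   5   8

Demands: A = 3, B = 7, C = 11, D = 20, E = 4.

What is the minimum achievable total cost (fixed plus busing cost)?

Open {H2, H3}: assign each demand point to its cheapest open site.
  A→H3 3×9=27, B→H2 7×5=35, C→H3 11×6=66, D→H3 20×5=100, E→H3 4×8=32
  busing cost 260, fixed 19 → total 279.
Compare {H3}: busing cost 267 + fixed 13 = 280.
Compare {H1, H2, H3}: busing cost 244 + fixed 39 = 283.
Compare {H1, H3}: busing cost 251 + fixed 33 = 284.
All other subsets cost ≥ 280. Minimum total cost: 279.

279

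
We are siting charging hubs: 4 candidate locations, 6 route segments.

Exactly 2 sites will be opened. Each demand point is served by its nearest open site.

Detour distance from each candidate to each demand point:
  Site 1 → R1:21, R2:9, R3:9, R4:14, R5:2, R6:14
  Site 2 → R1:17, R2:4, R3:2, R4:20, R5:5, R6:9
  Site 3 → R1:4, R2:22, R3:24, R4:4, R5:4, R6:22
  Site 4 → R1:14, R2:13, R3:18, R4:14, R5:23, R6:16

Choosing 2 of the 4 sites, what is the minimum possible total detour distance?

27

Open {Site 2, Site 3}.
  R1→Site 3 4, R2→Site 2 4, R3→Site 2 2, R4→Site 3 4, R5→Site 3 4, R6→Site 2 9  ⇒ total 27.
Compare {Site 1, Site 3}: total 42.
Compare {Site 1, Site 2}: total 48.
No size-2 selection does better; minimum is 27.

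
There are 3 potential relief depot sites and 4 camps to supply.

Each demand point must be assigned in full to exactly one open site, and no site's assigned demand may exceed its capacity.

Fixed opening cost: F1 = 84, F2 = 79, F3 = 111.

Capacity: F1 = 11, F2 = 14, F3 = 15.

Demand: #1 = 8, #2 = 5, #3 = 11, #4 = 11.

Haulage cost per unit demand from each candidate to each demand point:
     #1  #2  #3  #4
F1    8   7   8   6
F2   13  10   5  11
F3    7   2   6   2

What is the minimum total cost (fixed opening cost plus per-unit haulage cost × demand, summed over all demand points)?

461

Open {F1, F2, F3}; cheapest assignment that respects the capacities:
  F1 (cap 11, load 11): #4 — cost 11×6 = 66
  F2 (cap 14, load 11): #3 — cost 11×5 = 55
  F3 (cap 15, load 13): #1, #2 — cost 8×7 + 5×2 = 66
  Shipping 187, fixed 274 → total 461.
  Any other capacity-feasible assignment to {F1, F2, F3} ships for at least 187.
Total demand is 35 and no other set of sites has combined capacity ≥ 35, so {F1, F2, F3} is the only feasible choice of open sites. Minimum: 461.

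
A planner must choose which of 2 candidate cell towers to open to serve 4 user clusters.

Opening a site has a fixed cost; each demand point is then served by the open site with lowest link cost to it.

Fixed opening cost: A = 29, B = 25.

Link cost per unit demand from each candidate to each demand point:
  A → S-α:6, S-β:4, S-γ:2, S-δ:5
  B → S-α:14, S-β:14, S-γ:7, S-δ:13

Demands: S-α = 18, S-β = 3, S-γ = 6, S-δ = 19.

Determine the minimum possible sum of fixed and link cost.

Open {A}: assign each demand point to its cheapest open site.
  S-α→A 18×6=108, S-β→A 3×4=12, S-γ→A 6×2=12, S-δ→A 19×5=95
  link cost 227, fixed 29 → total 256.
Compare {A, B}: link cost 227 + fixed 54 = 281.
Compare {B}: link cost 583 + fixed 25 = 608.

256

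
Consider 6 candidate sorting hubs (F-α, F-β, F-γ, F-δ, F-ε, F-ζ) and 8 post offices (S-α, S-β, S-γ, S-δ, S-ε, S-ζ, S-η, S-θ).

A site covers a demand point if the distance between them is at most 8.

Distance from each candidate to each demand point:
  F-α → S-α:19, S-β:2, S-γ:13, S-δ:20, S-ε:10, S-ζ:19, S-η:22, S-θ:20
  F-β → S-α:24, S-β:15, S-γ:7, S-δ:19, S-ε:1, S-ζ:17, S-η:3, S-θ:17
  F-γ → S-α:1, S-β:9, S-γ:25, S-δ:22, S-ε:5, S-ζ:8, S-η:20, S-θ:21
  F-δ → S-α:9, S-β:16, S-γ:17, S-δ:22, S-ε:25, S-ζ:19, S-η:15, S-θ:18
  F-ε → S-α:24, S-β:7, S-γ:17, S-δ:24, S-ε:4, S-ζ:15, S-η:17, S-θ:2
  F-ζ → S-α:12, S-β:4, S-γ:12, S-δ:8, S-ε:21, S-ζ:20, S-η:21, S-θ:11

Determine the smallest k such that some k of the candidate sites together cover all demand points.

Coverage sets (demand points within 8 of each site):
  F-α: {S-β}
  F-β: {S-γ, S-ε, S-η}
  F-γ: {S-α, S-ε, S-ζ}
  F-δ: {}
  F-ε: {S-β, S-ε, S-θ}
  F-ζ: {S-β, S-δ}
No 3 sites suffice: every size-3 union leaves at least one demand point uncovered.
But {F-β, F-γ, F-ε, F-ζ} covers everything, so the minimum is 4.

4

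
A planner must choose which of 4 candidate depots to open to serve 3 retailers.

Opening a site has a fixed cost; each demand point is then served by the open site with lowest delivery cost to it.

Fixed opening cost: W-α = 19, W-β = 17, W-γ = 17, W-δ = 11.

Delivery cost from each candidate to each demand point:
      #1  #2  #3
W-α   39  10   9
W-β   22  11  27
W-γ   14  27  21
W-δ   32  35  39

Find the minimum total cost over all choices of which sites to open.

Open {W-α, W-γ}: assign each demand point to its cheapest open site.
  #1→W-γ 14, #2→W-α 10, #3→W-α 9
  delivery cost 33, fixed 36 → total 69.
Compare {W-α}: delivery cost 58 + fixed 19 = 77.
Compare {W-β}: delivery cost 60 + fixed 17 = 77.
Compare {W-α, W-β}: delivery cost 41 + fixed 36 = 77.
All other subsets cost ≥ 77. Minimum total cost: 69.

69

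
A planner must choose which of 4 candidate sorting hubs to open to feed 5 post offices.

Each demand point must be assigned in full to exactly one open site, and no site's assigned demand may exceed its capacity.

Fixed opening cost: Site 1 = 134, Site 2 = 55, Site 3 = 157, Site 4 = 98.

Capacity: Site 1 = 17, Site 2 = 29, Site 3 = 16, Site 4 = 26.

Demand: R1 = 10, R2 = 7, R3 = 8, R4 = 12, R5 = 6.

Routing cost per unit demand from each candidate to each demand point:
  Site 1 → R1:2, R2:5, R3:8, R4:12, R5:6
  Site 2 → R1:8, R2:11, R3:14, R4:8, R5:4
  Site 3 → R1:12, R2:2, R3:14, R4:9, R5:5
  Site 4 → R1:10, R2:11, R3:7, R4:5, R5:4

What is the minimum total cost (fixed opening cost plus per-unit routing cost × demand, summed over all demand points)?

427

Open {Site 1, Site 4}; cheapest assignment that respects the capacities:
  Site 1 (cap 17, load 17): R1, R2 — cost 10×2 + 7×5 = 55
  Site 4 (cap 26, load 26): R3, R4, R5 — cost 8×7 + 12×5 + 6×4 = 140
  Shipping 195, fixed 232 → total 427.
  Any other capacity-feasible assignment to {Site 1, Site 4} ships for at least 195.
Compare {Site 2, Site 4}: its best feasible assignment gives total 450.
Compare {Site 1, Site 2}: its best feasible assignment gives total 476.
Every other set of open sites that can feasibly serve all demand totals ≥ 450 even under its best assignment. Minimum: 427.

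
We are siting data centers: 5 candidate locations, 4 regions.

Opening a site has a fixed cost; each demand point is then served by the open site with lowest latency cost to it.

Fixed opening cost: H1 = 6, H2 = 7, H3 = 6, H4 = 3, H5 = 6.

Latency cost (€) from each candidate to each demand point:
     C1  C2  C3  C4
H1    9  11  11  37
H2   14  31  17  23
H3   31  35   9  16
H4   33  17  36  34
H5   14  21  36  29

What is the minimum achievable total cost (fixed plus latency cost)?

Open {H1, H3}: assign each demand point to its cheapest open site.
  C1→H1 9, C2→H1 11, C3→H3 9, C4→H3 16
  latency cost 45, fixed 12 → total 57.
Compare {H1, H3, H4}: latency cost 45 + fixed 15 = 60.
Compare {H1, H3, H5}: latency cost 45 + fixed 18 = 63.
Compare {H1, H2, H3}: latency cost 45 + fixed 19 = 64.
All other subsets cost ≥ 60. Minimum total cost: 57.

57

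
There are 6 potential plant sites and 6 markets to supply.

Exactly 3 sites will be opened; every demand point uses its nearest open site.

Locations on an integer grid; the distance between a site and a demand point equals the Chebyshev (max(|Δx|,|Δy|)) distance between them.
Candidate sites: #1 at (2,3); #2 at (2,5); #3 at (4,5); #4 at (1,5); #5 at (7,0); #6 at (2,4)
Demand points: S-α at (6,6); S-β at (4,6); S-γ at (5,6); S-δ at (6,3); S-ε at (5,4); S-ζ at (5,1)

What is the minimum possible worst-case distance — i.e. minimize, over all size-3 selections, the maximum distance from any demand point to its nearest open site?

Open {#1, #3, #5}.
  Farthest demand point is S-α at distance 2 (to #3); all others are ≤ 2.
With {#2, #3, #5} the worst case is 2.
With {#3, #4, #5} the worst case is 2.
No size-3 selection achieves below 2.

2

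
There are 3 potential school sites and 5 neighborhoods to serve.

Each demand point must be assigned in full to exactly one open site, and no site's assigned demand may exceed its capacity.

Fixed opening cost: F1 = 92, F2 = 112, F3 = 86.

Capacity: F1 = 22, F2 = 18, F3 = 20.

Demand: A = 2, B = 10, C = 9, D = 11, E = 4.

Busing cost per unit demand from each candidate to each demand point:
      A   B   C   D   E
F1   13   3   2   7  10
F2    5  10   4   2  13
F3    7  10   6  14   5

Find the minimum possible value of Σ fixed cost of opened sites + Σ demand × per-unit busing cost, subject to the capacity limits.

Open {F1, F2}; cheapest assignment that respects the capacities:
  F1 (cap 22, load 19): B, C — cost 10×3 + 9×2 = 48
  F2 (cap 18, load 17): A, D, E — cost 2×5 + 11×2 + 4×13 = 84
  Shipping 132, fixed 204 → total 336.
  Any other capacity-feasible assignment to {F1, F2} ships for at least 132.
Compare {F1, F3}: its best feasible assignment gives total 373.
Compare {F1, F2, F3}: its best feasible assignment gives total 390.
Every other set of open sites that can feasibly serve all demand totals ≥ 373 even under its best assignment. Minimum: 336.

336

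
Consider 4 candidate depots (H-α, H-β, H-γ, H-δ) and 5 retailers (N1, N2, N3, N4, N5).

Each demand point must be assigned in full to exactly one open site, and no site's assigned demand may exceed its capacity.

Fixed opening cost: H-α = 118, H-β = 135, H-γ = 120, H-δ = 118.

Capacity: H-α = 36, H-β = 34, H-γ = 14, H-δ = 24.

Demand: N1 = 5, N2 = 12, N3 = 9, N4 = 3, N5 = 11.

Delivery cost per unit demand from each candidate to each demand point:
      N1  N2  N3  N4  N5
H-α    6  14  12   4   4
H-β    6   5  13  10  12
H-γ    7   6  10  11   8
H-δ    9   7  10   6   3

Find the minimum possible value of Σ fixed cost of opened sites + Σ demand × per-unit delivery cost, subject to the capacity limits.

484

Open {H-β, H-δ}; cheapest assignment that respects the capacities:
  H-β (cap 34, load 17): N1, N2 — cost 5×6 + 12×5 = 90
  H-δ (cap 24, load 23): N3, N4, N5 — cost 9×10 + 3×6 + 11×3 = 141
  Shipping 231, fixed 253 → total 484.
  Any other capacity-feasible assignment to {H-β, H-δ} ships for at least 231.
Compare {H-α, H-δ}: its best feasible assignment gives total 496.
Compare {H-α, H-γ}: its best feasible assignment gives total 504.
Every other set of open sites that can feasibly serve all demand totals ≥ 496 even under its best assignment. Minimum: 484.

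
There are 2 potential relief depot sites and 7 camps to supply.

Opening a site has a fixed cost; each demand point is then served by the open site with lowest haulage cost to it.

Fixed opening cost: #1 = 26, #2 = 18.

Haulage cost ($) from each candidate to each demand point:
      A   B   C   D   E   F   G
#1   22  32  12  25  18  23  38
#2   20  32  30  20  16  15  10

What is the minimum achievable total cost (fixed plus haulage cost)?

Open {#2}: assign each demand point to its cheapest open site.
  A→#2 20, B→#2 32, C→#2 30, D→#2 20, E→#2 16, F→#2 15, G→#2 10
  haulage cost 143, fixed 18 → total 161.
Compare {#1, #2}: haulage cost 125 + fixed 44 = 169.
Compare {#1}: haulage cost 170 + fixed 26 = 196.

161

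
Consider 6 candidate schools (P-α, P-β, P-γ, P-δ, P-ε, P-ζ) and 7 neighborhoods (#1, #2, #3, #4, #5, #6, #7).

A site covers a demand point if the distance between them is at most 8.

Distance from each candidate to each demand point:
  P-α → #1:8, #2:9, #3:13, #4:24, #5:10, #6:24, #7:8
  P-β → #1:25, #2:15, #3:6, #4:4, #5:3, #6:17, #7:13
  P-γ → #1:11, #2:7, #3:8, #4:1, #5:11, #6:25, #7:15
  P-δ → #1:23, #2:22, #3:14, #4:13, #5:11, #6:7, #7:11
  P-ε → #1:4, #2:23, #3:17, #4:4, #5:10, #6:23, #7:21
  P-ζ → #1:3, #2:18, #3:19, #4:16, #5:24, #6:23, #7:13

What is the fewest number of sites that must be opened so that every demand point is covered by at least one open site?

4

Coverage sets (demand points within 8 of each site):
  P-α: {#1, #7}
  P-β: {#3, #4, #5}
  P-γ: {#2, #3, #4}
  P-δ: {#6}
  P-ε: {#1, #4}
  P-ζ: {#1}
No 3 sites suffice: every size-3 union leaves at least one demand point uncovered.
But {P-α, P-β, P-γ, P-δ} covers everything, so the minimum is 4.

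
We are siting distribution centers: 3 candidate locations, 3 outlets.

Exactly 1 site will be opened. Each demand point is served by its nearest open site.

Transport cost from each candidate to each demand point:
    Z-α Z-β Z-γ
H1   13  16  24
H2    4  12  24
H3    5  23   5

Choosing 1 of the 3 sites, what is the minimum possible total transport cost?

Open {H3}.
  Z-α→H3 5, Z-β→H3 23, Z-γ→H3 5  ⇒ total 33.
Compare {H2}: total 40.
Compare {H1}: total 53.

33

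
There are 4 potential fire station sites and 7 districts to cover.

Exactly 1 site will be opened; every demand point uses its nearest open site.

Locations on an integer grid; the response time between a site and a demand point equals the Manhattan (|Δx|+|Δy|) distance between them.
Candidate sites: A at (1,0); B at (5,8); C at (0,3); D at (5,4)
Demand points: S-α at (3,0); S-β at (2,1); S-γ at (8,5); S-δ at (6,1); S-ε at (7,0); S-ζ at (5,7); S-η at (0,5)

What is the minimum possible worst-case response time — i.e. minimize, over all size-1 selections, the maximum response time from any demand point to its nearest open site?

Open {D}.
  Farthest demand point is S-α at response time 6 (to D); all others are ≤ 6.
With {B} the worst case is 10.
With {C} the worst case is 10.
No size-1 selection achieves below 6.

6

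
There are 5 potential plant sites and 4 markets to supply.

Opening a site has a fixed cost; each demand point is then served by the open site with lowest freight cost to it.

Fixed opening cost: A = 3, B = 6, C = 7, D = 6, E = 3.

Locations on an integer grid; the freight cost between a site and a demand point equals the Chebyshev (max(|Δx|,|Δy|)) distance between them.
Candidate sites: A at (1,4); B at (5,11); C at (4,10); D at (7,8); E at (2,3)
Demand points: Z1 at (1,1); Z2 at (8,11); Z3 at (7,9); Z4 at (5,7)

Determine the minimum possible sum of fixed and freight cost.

17

Open {D, E}: assign each demand point to its cheapest open site.
  Z1→E 2, Z2→D 3, Z3→D 1, Z4→D 2
  freight cost 8, fixed 9 → total 17.
Compare {A, D}: freight cost 9 + fixed 9 = 18.
Compare {D}: freight cost 13 + fixed 6 = 19.
Compare {B, E}: freight cost 11 + fixed 9 = 20.
All other subsets cost ≥ 18. Minimum total cost: 17.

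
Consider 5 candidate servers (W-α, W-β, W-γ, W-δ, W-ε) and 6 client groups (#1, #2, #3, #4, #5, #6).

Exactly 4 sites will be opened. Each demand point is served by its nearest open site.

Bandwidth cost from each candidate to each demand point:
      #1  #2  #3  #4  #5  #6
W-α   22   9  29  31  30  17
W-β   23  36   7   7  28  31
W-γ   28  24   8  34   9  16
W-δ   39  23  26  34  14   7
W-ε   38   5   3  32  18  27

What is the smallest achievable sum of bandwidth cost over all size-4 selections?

54

Open {W-β, W-γ, W-δ, W-ε}.
  #1→W-β 23, #2→W-ε 5, #3→W-ε 3, #4→W-β 7, #5→W-γ 9, #6→W-δ 7  ⇒ total 54.
Compare {W-α, W-β, W-δ, W-ε}: total 58.
Compare {W-α, W-β, W-γ, W-δ}: total 61.
No size-4 selection does better; minimum is 54.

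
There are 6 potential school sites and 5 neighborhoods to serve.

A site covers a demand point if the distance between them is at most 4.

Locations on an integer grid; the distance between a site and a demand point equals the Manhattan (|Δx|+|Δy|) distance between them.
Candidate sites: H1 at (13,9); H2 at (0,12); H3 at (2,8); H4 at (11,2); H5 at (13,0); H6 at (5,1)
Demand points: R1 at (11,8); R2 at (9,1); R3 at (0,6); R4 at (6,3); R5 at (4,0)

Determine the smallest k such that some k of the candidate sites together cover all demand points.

Coverage sets (demand points within 4 of each site):
  H1: {R1}
  H2: {}
  H3: {R3}
  H4: {R2}
  H5: {}
  H6: {R2, R4, R5}
No 2 sites suffice: every size-2 union leaves at least one demand point uncovered.
But {H1, H3, H6} covers everything, so the minimum is 3.

3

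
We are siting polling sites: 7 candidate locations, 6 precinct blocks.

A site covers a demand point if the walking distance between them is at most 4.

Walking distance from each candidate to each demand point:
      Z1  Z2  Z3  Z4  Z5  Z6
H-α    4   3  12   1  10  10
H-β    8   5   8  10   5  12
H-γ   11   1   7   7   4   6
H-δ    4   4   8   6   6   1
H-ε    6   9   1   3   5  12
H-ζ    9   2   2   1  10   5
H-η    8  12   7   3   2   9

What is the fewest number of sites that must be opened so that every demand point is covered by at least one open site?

3

Coverage sets (demand points within 4 of each site):
  H-α: {Z1, Z2, Z4}
  H-β: {}
  H-γ: {Z2, Z5}
  H-δ: {Z1, Z2, Z6}
  H-ε: {Z3, Z4}
  H-ζ: {Z2, Z3, Z4}
  H-η: {Z4, Z5}
No 2 sites suffice: every size-2 union leaves at least one demand point uncovered.
But {H-γ, H-δ, H-ε} covers everything, so the minimum is 3.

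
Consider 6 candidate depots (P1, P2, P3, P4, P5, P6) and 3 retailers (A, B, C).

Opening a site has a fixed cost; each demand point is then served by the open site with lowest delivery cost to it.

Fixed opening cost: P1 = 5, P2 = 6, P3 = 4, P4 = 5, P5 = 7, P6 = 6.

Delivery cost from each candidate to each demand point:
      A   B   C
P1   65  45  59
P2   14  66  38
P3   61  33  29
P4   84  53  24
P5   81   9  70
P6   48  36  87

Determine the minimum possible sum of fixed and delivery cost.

Open {P2, P4, P5}: assign each demand point to its cheapest open site.
  A→P2 14, B→P5 9, C→P4 24
  delivery cost 47, fixed 18 → total 65.
Compare {P2, P3, P5}: delivery cost 52 + fixed 17 = 69.
Compare {P2, P3, P4, P5}: delivery cost 47 + fixed 22 = 69.
Compare {P1, P2, P4, P5}: delivery cost 47 + fixed 23 = 70.
All other subsets cost ≥ 69. Minimum total cost: 65.

65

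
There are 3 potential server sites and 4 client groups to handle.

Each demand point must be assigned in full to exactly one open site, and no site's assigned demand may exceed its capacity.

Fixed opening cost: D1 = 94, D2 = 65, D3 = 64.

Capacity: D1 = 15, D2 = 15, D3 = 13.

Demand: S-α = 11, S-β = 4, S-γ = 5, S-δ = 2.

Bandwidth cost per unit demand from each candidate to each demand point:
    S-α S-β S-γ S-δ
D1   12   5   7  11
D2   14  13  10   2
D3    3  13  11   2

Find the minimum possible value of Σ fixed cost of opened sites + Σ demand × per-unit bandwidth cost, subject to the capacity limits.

Open {D1, D3}; cheapest assignment that respects the capacities:
  D1 (cap 15, load 9): S-β, S-γ — cost 4×5 + 5×7 = 55
  D3 (cap 13, load 13): S-α, S-δ — cost 11×3 + 2×2 = 37
  Shipping 92, fixed 158 → total 250.
  Any other capacity-feasible assignment to {D1, D3} ships for at least 92.
Compare {D2, D3}: its best feasible assignment gives total 268.
Compare {D1, D2, D3}: its best feasible assignment gives total 315.
Every other set of open sites that can feasibly serve all demand totals ≥ 268 even under its best assignment. Minimum: 250.

250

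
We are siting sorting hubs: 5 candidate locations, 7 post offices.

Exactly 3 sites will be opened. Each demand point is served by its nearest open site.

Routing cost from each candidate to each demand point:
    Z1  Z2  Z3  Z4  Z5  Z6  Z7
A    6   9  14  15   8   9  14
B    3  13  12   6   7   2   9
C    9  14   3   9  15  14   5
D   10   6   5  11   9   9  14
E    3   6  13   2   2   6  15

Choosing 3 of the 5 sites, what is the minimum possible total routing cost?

Open {B, C, E}.
  Z1→B 3, Z2→E 6, Z3→C 3, Z4→E 2, Z5→E 2, Z6→B 2, Z7→C 5  ⇒ total 23.
Compare {A, C, E}: total 27.
Compare {C, D, E}: total 27.
No size-3 selection does better; minimum is 23.

23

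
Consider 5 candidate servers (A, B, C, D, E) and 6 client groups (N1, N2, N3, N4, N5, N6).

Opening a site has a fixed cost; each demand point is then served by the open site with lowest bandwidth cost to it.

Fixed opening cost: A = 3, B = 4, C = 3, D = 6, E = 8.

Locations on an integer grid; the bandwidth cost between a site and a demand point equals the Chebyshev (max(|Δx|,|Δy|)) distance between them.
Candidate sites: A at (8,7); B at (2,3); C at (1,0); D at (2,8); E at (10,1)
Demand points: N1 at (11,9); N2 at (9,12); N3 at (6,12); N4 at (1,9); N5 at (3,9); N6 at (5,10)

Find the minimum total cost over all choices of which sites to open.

Open {A, D}: assign each demand point to its cheapest open site.
  N1→A 3, N2→A 5, N3→D 4, N4→D 1, N5→D 1, N6→A 3
  bandwidth cost 17, fixed 9 → total 26.
Compare {A, C, D}: bandwidth cost 17 + fixed 12 = 29.
Compare {A, B, D}: bandwidth cost 17 + fixed 13 = 30.
Compare {A}: bandwidth cost 28 + fixed 3 = 31.
All other subsets cost ≥ 29. Minimum total cost: 26.

26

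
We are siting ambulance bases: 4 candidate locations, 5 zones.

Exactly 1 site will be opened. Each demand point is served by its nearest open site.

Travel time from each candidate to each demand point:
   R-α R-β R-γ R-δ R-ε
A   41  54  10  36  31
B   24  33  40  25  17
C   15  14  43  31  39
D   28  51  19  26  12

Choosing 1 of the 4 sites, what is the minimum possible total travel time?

136

Open {D}.
  R-α→D 28, R-β→D 51, R-γ→D 19, R-δ→D 26, R-ε→D 12  ⇒ total 136.
Compare {B}: total 139.
Compare {C}: total 142.
No size-1 selection does better; minimum is 136.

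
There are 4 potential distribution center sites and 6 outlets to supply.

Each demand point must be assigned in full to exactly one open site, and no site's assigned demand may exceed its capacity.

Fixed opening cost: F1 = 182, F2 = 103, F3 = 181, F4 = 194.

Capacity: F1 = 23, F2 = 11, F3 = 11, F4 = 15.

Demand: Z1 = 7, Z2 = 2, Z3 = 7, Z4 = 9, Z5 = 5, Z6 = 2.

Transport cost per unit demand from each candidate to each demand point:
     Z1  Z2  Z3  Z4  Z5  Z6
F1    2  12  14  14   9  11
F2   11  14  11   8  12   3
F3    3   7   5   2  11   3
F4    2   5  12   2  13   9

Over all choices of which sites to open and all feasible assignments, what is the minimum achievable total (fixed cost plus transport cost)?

544

Open {F1, F2}; cheapest assignment that respects the capacities:
  F1 (cap 23, load 21): Z1, Z2, Z3, Z5 — cost 7×2 + 2×12 + 7×14 + 5×9 = 181
  F2 (cap 11, load 11): Z4, Z6 — cost 9×8 + 2×3 = 78
  Shipping 259, fixed 285 → total 544.
  Any other capacity-feasible assignment to {F1, F2} ships for at least 259.
Compare {F1, F3}: its best feasible assignment gives total 568.
Compare {F1, F4}: its best feasible assignment gives total 579.
Every other set of open sites that can feasibly serve all demand totals ≥ 568 even under its best assignment. Minimum: 544.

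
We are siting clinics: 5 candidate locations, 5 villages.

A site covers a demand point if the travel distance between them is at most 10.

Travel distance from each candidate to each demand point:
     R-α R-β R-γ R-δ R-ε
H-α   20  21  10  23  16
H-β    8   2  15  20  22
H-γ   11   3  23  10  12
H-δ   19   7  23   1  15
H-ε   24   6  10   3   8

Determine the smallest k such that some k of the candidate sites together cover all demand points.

2

Coverage sets (demand points within 10 of each site):
  H-α: {R-γ}
  H-β: {R-α, R-β}
  H-γ: {R-β, R-δ}
  H-δ: {R-β, R-δ}
  H-ε: {R-β, R-γ, R-δ, R-ε}
No single site covers all 5 demand points.
But {H-β, H-ε} covers everything, so the minimum is 2.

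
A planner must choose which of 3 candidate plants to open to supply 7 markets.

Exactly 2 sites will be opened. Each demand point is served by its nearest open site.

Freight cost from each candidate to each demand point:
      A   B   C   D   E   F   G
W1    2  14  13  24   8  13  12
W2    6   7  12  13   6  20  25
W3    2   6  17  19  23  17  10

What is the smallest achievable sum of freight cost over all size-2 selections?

Open {W1, W2}.
  A→W1 2, B→W2 7, C→W2 12, D→W2 13, E→W2 6, F→W1 13, G→W1 12  ⇒ total 65.
Compare {W2, W3}: total 66.
Compare {W1, W3}: total 71.

65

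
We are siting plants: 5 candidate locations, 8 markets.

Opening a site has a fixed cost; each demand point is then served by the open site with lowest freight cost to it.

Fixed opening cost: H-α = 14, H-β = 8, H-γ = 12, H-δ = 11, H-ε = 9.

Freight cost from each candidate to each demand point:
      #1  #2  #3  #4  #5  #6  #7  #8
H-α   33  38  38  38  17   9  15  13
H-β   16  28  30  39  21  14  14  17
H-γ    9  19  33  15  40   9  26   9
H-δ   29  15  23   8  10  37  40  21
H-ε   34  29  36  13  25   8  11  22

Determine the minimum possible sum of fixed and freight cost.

125

Open {H-γ, H-δ, H-ε}: assign each demand point to its cheapest open site.
  #1→H-γ 9, #2→H-δ 15, #3→H-δ 23, #4→H-δ 8, #5→H-δ 10, #6→H-ε 8, #7→H-ε 11, #8→H-γ 9
  freight cost 93, fixed 32 → total 125.
Compare {H-β, H-γ, H-δ}: freight cost 97 + fixed 31 = 128.
Compare {H-γ, H-δ}: freight cost 109 + fixed 23 = 132.
Compare {H-β, H-γ, H-δ, H-ε}: freight cost 93 + fixed 40 = 133.
All other subsets cost ≥ 128. Minimum total cost: 125.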